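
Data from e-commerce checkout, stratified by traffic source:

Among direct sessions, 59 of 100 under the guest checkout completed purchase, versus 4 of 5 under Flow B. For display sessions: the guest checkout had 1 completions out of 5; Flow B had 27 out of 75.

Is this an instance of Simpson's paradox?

Yes

Direct: the guest checkout 59/100 = 59.0%, Flow B 4/5 = 80.0% → Flow B
Display: the guest checkout 1/5 = 20.0%, Flow B 27/75 = 36.0% → Flow B
Overall: the guest checkout 60/105 = 57.1%, Flow B 31/80 = 38.8% → the guest checkout
Flow B wins each traffic group but the guest checkout wins overall — the comparison reverses. Flow B's sessions skew toward display, which has a lower base rate.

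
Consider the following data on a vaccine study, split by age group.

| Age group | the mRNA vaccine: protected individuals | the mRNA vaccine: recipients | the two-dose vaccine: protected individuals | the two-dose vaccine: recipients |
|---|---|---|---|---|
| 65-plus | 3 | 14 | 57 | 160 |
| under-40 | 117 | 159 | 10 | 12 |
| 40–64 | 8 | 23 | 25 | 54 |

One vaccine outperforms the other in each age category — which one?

65-plus: the mRNA vaccine 3/14 = 21.4%, the two-dose vaccine 57/160 = 35.6% → the two-dose vaccine
Under-40: the mRNA vaccine 117/159 = 73.6%, the two-dose vaccine 10/12 = 83.3% → the two-dose vaccine
40–64: the mRNA vaccine 8/23 = 34.8%, the two-dose vaccine 25/54 = 46.3% → the two-dose vaccine
The two-dose vaccine has the higher rate in all 3 groups.

the two-dose vaccine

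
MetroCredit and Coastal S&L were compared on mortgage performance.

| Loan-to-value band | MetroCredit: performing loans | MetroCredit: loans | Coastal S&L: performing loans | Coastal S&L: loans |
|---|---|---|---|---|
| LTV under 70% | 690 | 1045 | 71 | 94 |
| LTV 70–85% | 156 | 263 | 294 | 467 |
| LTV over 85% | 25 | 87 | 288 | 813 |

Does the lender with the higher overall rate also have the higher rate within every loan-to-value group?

LTV under 70%: MetroCredit 690/1045 = 66.0%, Coastal S&L 71/94 = 75.5% → Coastal S&L
LTV 70–85%: MetroCredit 156/263 = 59.3%, Coastal S&L 294/467 = 63.0% → Coastal S&L
LTV over 85%: MetroCredit 25/87 = 28.7%, Coastal S&L 288/813 = 35.4% → Coastal S&L
Overall: MetroCredit 871/1395 = 62.4%, Coastal S&L 653/1374 = 47.5% → MetroCredit
Coastal S&L wins each loan-to-value group but MetroCredit wins overall — the comparison reverses. Coastal S&L's loans skew toward LTV over 85%, which has a lower base rate.

No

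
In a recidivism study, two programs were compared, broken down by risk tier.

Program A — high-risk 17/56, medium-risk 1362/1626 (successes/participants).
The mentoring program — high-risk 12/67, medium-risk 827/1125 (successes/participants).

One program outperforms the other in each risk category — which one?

High-risk: Program A 17/56 = 30.4%, the mentoring program 12/67 = 17.9% → Program A
Medium-risk: Program A 1362/1626 = 83.8%, the mentoring program 827/1125 = 73.5% → Program A
Program A has the higher rate in both groups.

Program A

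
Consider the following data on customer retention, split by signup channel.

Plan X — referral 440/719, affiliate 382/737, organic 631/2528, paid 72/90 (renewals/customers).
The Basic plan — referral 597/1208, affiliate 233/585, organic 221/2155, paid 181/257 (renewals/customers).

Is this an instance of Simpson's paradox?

Referral: Plan X 440/719 = 61.2%, the Basic plan 597/1208 = 49.4% → Plan X
Affiliate: Plan X 382/737 = 51.8%, the Basic plan 233/585 = 39.8% → Plan X
Organic: Plan X 631/2528 = 25.0%, the Basic plan 221/2155 = 10.3% → Plan X
Paid: Plan X 72/90 = 80.0%, the Basic plan 181/257 = 70.4% → Plan X
Overall: Plan X 1525/4074 = 37.4%, the Basic plan 1232/4205 = 29.3% → Plan X
Plan X wins overall and in every signup group — no reversal.

No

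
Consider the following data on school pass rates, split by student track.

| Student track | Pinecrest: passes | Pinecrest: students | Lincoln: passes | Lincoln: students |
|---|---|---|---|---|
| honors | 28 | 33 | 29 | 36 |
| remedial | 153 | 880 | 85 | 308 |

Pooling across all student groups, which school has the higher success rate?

Lincoln

Honors: Pinecrest 28/33 = 84.8%, Lincoln 29/36 = 80.6% → Pinecrest
Remedial: Pinecrest 153/880 = 17.4%, Lincoln 85/308 = 27.6% → Lincoln
Overall: Pinecrest 181/913 = 19.8%, Lincoln 114/344 = 33.1% → Lincoln
(Neither sweeps every student group, but Lincoln has the higher pooled rate.)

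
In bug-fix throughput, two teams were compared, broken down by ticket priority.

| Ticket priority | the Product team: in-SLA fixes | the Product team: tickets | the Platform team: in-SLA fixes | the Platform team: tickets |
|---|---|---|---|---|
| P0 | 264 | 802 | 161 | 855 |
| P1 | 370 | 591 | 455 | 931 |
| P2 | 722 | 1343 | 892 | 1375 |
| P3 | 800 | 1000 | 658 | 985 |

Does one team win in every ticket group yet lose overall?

P0: the Product team 264/802 = 32.9%, the Platform team 161/855 = 18.8% → the Product team
P1: the Product team 370/591 = 62.6%, the Platform team 455/931 = 48.9% → the Product team
P2: the Product team 722/1343 = 53.8%, the Platform team 892/1375 = 64.9% → the Platform team
P3: the Product team 800/1000 = 80.0%, the Platform team 658/985 = 66.8% → the Product team
Overall: the Product team 2156/3736 = 57.7%, the Platform team 2166/4146 = 52.2% → the Product team
Neither sweeps: the Product team wins 3 of 4 groups, the Platform team wins 1. The Product team wins overall but not every group — no Simpson reversal.

No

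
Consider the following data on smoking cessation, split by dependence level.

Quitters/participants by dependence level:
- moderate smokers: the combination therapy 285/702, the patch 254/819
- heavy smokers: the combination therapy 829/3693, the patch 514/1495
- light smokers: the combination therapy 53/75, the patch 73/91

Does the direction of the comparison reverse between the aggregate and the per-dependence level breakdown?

No

Moderate smokers: the combination therapy 285/702 = 40.6%, the patch 254/819 = 31.0% → the combination therapy
Heavy smokers: the combination therapy 829/3693 = 22.4%, the patch 514/1495 = 34.4% → the patch
Light smokers: the combination therapy 53/75 = 70.7%, the patch 73/91 = 80.2% → the patch
Overall: the combination therapy 1167/4470 = 26.1%, the patch 841/2405 = 35.0% → the patch
Neither sweeps: the combination therapy wins 1 of 3 groups, the patch wins 2. The patch wins overall but not every group — no Simpson reversal.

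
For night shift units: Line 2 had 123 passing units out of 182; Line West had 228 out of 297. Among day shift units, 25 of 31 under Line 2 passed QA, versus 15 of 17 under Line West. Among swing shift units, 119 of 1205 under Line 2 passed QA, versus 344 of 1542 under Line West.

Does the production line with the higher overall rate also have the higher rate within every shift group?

Yes

Night shift: Line 2 123/182 = 67.6%, Line West 228/297 = 76.8% → Line West
Day shift: Line 2 25/31 = 80.6%, Line West 15/17 = 88.2% → Line West
Swing shift: Line 2 119/1205 = 9.9%, Line West 344/1542 = 22.3% → Line West
Overall: Line 2 267/1418 = 18.8%, Line West 587/1856 = 31.6% → Line West
Line West wins overall and in every shift group — no reversal.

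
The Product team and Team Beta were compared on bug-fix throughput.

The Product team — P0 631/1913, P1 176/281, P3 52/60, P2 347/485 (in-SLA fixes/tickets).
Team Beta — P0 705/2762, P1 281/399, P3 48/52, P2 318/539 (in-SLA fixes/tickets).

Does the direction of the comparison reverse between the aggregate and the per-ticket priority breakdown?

P0: the Product team 631/1913 = 33.0%, Team Beta 705/2762 = 25.5% → the Product team
P1: the Product team 176/281 = 62.6%, Team Beta 281/399 = 70.4% → Team Beta
P3: the Product team 52/60 = 86.7%, Team Beta 48/52 = 92.3% → Team Beta
P2: the Product team 347/485 = 71.5%, Team Beta 318/539 = 59.0% → the Product team
Overall: the Product team 1206/2739 = 44.0%, Team Beta 1352/3752 = 36.0% → the Product team
Neither sweeps: the Product team wins 2 of 4 groups, Team Beta wins 2. The Product team wins overall but not every group — no Simpson reversal.

No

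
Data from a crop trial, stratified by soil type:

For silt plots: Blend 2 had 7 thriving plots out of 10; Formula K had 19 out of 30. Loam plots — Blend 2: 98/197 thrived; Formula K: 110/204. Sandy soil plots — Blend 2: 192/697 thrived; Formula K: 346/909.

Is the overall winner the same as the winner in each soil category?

Silt: Blend 2 7/10 = 70.0%, Formula K 19/30 = 63.3% → Blend 2
Loam: Blend 2 98/197 = 49.7%, Formula K 110/204 = 53.9% → Formula K
Sandy soil: Blend 2 192/697 = 27.5%, Formula K 346/909 = 38.1% → Formula K
Overall: Blend 2 297/904 = 32.9%, Formula K 475/1143 = 41.6% → Formula K
Neither sweeps: Blend 2 wins 1 of 3 groups, Formula K wins 2. Formula K wins overall but not every group — no Simpson reversal.

No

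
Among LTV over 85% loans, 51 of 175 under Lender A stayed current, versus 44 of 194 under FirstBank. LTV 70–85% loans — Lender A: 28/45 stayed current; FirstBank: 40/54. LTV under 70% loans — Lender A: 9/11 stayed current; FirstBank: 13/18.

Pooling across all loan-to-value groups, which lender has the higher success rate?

LTV over 85%: Lender A 51/175 = 29.1%, FirstBank 44/194 = 22.7% → Lender A
LTV 70–85%: Lender A 28/45 = 62.2%, FirstBank 40/54 = 74.1% → FirstBank
LTV under 70%: Lender A 9/11 = 81.8%, FirstBank 13/18 = 72.2% → Lender A
Overall: Lender A 88/231 = 38.1%, FirstBank 97/266 = 36.5% → Lender A
(Neither sweeps every loan-to-value group, but Lender A has the higher pooled rate.)

Lender A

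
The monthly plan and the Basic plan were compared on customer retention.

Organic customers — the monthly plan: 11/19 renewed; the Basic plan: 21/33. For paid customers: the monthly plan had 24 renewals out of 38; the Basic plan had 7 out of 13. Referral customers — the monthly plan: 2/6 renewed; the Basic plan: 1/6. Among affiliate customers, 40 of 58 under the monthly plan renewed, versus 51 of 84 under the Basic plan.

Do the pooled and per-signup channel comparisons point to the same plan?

Organic: the monthly plan 11/19 = 57.9%, the Basic plan 21/33 = 63.6% → the Basic plan
Paid: the monthly plan 24/38 = 63.2%, the Basic plan 7/13 = 53.8% → the monthly plan
Referral: the monthly plan 2/6 = 33.3%, the Basic plan 1/6 = 16.7% → the monthly plan
Affiliate: the monthly plan 40/58 = 69.0%, the Basic plan 51/84 = 60.7% → the monthly plan
Overall: the monthly plan 77/121 = 63.6%, the Basic plan 80/136 = 58.8% → the monthly plan
Neither sweeps: the monthly plan wins 3 of 4 groups, the Basic plan wins 1. The monthly plan wins overall but not every group — no Simpson reversal.

No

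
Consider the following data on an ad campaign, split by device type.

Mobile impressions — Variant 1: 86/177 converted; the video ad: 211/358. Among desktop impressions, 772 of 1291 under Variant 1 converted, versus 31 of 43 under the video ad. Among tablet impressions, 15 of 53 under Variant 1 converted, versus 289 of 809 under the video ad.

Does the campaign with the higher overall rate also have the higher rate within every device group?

Mobile: Variant 1 86/177 = 48.6%, the video ad 211/358 = 58.9% → the video ad
Desktop: Variant 1 772/1291 = 59.8%, the video ad 31/43 = 72.1% → the video ad
Tablet: Variant 1 15/53 = 28.3%, the video ad 289/809 = 35.7% → the video ad
Overall: Variant 1 873/1521 = 57.4%, the video ad 531/1210 = 43.9% → Variant 1
The video ad wins each device group but Variant 1 wins overall — the comparison reverses. The video ad's impressions skew toward tablet, which has a lower base rate.

No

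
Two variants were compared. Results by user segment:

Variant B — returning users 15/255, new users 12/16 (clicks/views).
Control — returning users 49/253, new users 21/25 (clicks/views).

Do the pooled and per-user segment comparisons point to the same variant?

Yes

Returning users: Variant B 15/255 = 5.9%, Control 49/253 = 19.4% → Control
New users: Variant B 12/16 = 75.0%, Control 21/25 = 84.0% → Control
Overall: Variant B 27/271 = 10.0%, Control 70/278 = 25.2% → Control
Control wins overall and in every user group — no reversal.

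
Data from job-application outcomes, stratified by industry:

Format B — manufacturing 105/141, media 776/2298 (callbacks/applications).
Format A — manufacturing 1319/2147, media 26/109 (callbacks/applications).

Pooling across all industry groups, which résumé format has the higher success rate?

Format A

Manufacturing: Format B 105/141 = 74.5%, Format A 1319/2147 = 61.4% → Format B
Media: Format B 776/2298 = 33.8%, Format A 26/109 = 23.9% → Format B
Overall: Format B 881/2439 = 36.1%, Format A 1345/2256 = 59.6% → Format A
(Format B wins every industry group but Format A wins overall — Format B's applications skew toward the low-rate media group.)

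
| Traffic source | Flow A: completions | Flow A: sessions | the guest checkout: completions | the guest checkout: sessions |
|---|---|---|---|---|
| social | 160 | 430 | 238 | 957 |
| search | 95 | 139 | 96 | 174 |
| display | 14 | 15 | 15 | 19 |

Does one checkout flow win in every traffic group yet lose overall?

Social: Flow A 160/430 = 37.2%, the guest checkout 238/957 = 24.9% → Flow A
Search: Flow A 95/139 = 68.3%, the guest checkout 96/174 = 55.2% → Flow A
Display: Flow A 14/15 = 93.3%, the guest checkout 15/19 = 78.9% → Flow A
Overall: Flow A 269/584 = 46.1%, the guest checkout 349/1150 = 30.3% → Flow A
Flow A wins overall and in every traffic group — no reversal.

No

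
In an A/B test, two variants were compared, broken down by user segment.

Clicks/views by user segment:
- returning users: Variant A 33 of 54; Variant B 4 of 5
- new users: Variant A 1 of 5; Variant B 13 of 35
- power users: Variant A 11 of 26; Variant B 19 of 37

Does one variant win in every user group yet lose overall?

Yes

Returning users: Variant A 33/54 = 61.1%, Variant B 4/5 = 80.0% → Variant B
New users: Variant A 1/5 = 20.0%, Variant B 13/35 = 37.1% → Variant B
Power users: Variant A 11/26 = 42.3%, Variant B 19/37 = 51.4% → Variant B
Overall: Variant A 45/85 = 52.9%, Variant B 36/77 = 46.8% → Variant A
Variant B wins each user group but Variant A wins overall — the comparison reverses. Variant B's views skew toward new users, which has a lower base rate.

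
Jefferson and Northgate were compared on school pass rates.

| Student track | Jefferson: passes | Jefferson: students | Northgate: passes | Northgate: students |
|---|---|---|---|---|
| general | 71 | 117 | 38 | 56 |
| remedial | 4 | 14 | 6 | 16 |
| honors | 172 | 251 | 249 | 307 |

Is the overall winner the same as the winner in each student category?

General: Jefferson 71/117 = 60.7%, Northgate 38/56 = 67.9% → Northgate
Remedial: Jefferson 4/14 = 28.6%, Northgate 6/16 = 37.5% → Northgate
Honors: Jefferson 172/251 = 68.5%, Northgate 249/307 = 81.1% → Northgate
Overall: Jefferson 247/382 = 64.7%, Northgate 293/379 = 77.3% → Northgate
Northgate wins overall and in every student group — no reversal.

Yes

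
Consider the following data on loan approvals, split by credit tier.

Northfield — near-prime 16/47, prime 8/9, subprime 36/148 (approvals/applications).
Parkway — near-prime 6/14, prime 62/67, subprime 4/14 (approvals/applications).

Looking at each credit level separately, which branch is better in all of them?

Near-prime: Northfield 16/47 = 34.0%, Parkway 6/14 = 42.9% → Parkway
Prime: Northfield 8/9 = 88.9%, Parkway 62/67 = 92.5% → Parkway
Subprime: Northfield 36/148 = 24.3%, Parkway 4/14 = 28.6% → Parkway
Parkway has the higher rate in all 3 groups.

Parkway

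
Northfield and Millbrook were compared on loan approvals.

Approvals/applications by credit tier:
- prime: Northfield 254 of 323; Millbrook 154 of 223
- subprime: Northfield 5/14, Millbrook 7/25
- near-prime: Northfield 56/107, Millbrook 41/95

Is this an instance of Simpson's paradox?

Prime: Northfield 254/323 = 78.6%, Millbrook 154/223 = 69.1% → Northfield
Subprime: Northfield 5/14 = 35.7%, Millbrook 7/25 = 28.0% → Northfield
Near-prime: Northfield 56/107 = 52.3%, Millbrook 41/95 = 43.2% → Northfield
Overall: Northfield 315/444 = 70.9%, Millbrook 202/343 = 58.9% → Northfield
Northfield wins overall and in every credit group — no reversal.

No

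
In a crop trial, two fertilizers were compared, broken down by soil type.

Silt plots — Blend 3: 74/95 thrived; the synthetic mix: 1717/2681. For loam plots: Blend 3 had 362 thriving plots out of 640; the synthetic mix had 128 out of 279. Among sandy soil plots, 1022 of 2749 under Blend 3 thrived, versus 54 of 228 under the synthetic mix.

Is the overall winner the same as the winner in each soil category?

No

Silt: Blend 3 74/95 = 77.9%, the synthetic mix 1717/2681 = 64.0% → Blend 3
Loam: Blend 3 362/640 = 56.6%, the synthetic mix 128/279 = 45.9% → Blend 3
Sandy soil: Blend 3 1022/2749 = 37.2%, the synthetic mix 54/228 = 23.7% → Blend 3
Overall: Blend 3 1458/3484 = 41.8%, the synthetic mix 1899/3188 = 59.6% → the synthetic mix
Blend 3 wins each soil group but the synthetic mix wins overall — the comparison reverses. Blend 3's plots skew toward sandy soil, which has a lower base rate.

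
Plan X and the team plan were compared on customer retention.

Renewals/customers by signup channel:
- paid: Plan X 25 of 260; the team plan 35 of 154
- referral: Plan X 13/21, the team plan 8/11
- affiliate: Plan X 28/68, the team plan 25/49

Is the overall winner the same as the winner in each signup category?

Yes

Paid: Plan X 25/260 = 9.6%, the team plan 35/154 = 22.7% → the team plan
Referral: Plan X 13/21 = 61.9%, the team plan 8/11 = 72.7% → the team plan
Affiliate: Plan X 28/68 = 41.2%, the team plan 25/49 = 51.0% → the team plan
Overall: Plan X 66/349 = 18.9%, the team plan 68/214 = 31.8% → the team plan
The team plan wins overall and in every signup group — no reversal.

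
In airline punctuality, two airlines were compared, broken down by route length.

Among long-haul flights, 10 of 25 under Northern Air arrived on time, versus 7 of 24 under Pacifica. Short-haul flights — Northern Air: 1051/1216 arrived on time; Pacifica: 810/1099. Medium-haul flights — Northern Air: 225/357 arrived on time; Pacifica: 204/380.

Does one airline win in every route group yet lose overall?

No

Long-haul: Northern Air 10/25 = 40.0%, Pacifica 7/24 = 29.2% → Northern Air
Short-haul: Northern Air 1051/1216 = 86.4%, Pacifica 810/1099 = 73.7% → Northern Air
Medium-haul: Northern Air 225/357 = 63.0%, Pacifica 204/380 = 53.7% → Northern Air
Overall: Northern Air 1286/1598 = 80.5%, Pacifica 1021/1503 = 67.9% → Northern Air
Northern Air wins overall and in every route group — no reversal.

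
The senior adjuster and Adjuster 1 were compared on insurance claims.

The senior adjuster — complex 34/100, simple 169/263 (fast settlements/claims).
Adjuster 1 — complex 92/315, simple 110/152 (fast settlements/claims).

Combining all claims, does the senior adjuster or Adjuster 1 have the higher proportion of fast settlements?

the senior adjuster

Complex: the senior adjuster 34/100 = 34.0%, Adjuster 1 92/315 = 29.2% → the senior adjuster
Simple: the senior adjuster 169/263 = 64.3%, Adjuster 1 110/152 = 72.4% → Adjuster 1
Overall: the senior adjuster 203/363 = 55.9%, Adjuster 1 202/467 = 43.3% → the senior adjuster
(Neither sweeps every claim group, but the senior adjuster has the higher pooled rate.)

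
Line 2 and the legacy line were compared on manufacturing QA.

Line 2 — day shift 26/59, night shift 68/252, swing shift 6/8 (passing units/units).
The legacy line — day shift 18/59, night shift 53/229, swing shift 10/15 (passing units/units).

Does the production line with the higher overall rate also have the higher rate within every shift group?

Yes

Day shift: Line 2 26/59 = 44.1%, the legacy line 18/59 = 30.5% → Line 2
Night shift: Line 2 68/252 = 27.0%, the legacy line 53/229 = 23.1% → Line 2
Swing shift: Line 2 6/8 = 75.0%, the legacy line 10/15 = 66.7% → Line 2
Overall: Line 2 100/319 = 31.3%, the legacy line 81/303 = 26.7% → Line 2
Line 2 wins overall and in every shift group — no reversal.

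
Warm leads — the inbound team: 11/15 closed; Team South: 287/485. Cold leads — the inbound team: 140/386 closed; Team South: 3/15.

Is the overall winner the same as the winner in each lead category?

Warm: the inbound team 11/15 = 73.3%, Team South 287/485 = 59.2% → the inbound team
Cold: the inbound team 140/386 = 36.3%, Team South 3/15 = 20.0% → the inbound team
Overall: the inbound team 151/401 = 37.7%, Team South 290/500 = 58.0% → Team South
The inbound team wins each lead group but Team South wins overall — the comparison reverses. The inbound team's leads skew toward cold, which has a lower base rate.

No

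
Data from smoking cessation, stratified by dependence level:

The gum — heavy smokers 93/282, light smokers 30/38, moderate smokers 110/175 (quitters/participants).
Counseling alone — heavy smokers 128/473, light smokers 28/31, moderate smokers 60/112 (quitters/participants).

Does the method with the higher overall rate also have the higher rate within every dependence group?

No

Heavy smokers: the gum 93/282 = 33.0%, counseling alone 128/473 = 27.1% → the gum
Light smokers: the gum 30/38 = 78.9%, counseling alone 28/31 = 90.3% → counseling alone
Moderate smokers: the gum 110/175 = 62.9%, counseling alone 60/112 = 53.6% → the gum
Overall: the gum 233/495 = 47.1%, counseling alone 216/616 = 35.1% → the gum
Neither sweeps: the gum wins 2 of 3 groups, counseling alone wins 1. The gum wins overall but not every group — no Simpson reversal.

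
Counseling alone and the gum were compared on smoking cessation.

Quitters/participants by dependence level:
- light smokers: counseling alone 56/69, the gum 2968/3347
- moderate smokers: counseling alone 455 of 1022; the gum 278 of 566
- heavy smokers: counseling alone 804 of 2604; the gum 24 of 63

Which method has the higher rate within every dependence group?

Light smokers: counseling alone 56/69 = 81.2%, the gum 2968/3347 = 88.7% → the gum
Moderate smokers: counseling alone 455/1022 = 44.5%, the gum 278/566 = 49.1% → the gum
Heavy smokers: counseling alone 804/2604 = 30.9%, the gum 24/63 = 38.1% → the gum
The gum has the higher rate in all 3 groups.

the gum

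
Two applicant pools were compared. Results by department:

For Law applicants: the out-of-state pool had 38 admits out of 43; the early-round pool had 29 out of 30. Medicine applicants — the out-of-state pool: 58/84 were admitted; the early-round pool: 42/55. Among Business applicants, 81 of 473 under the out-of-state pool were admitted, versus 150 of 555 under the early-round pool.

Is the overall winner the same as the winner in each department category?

Law: the out-of-state pool 38/43 = 88.4%, the early-round pool 29/30 = 96.7% → the early-round pool
Medicine: the out-of-state pool 58/84 = 69.0%, the early-round pool 42/55 = 76.4% → the early-round pool
Business: the out-of-state pool 81/473 = 17.1%, the early-round pool 150/555 = 27.0% → the early-round pool
Overall: the out-of-state pool 177/600 = 29.5%, the early-round pool 221/640 = 34.5% → the early-round pool
The early-round pool wins overall and in every department group — no reversal.

Yes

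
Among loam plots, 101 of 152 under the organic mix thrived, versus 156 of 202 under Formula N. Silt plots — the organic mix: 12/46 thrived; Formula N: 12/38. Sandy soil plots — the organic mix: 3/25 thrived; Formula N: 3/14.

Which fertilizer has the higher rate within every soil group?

Formula N

Loam: the organic mix 101/152 = 66.4%, Formula N 156/202 = 77.2% → Formula N
Silt: the organic mix 12/46 = 26.1%, Formula N 12/38 = 31.6% → Formula N
Sandy soil: the organic mix 3/25 = 12.0%, Formula N 3/14 = 21.4% → Formula N
Formula N has the higher rate in all 3 groups.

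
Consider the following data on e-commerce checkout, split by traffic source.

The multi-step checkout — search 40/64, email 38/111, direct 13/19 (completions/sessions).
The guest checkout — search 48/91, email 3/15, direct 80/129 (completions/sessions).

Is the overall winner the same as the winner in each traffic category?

Search: the multi-step checkout 40/64 = 62.5%, the guest checkout 48/91 = 52.7% → the multi-step checkout
Email: the multi-step checkout 38/111 = 34.2%, the guest checkout 3/15 = 20.0% → the multi-step checkout
Direct: the multi-step checkout 13/19 = 68.4%, the guest checkout 80/129 = 62.0% → the multi-step checkout
Overall: the multi-step checkout 91/194 = 46.9%, the guest checkout 131/235 = 55.7% → the guest checkout
The multi-step checkout wins each traffic group but the guest checkout wins overall — the comparison reverses. The multi-step checkout's sessions skew toward email, which has a lower base rate.

No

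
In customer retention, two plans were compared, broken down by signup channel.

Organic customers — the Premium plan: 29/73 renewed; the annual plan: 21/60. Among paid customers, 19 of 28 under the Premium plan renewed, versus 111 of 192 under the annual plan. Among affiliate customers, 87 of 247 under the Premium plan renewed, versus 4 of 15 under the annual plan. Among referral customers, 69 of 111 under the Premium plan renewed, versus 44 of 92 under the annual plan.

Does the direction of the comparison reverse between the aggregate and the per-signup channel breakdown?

Yes

Organic: the Premium plan 29/73 = 39.7%, the annual plan 21/60 = 35.0% → the Premium plan
Paid: the Premium plan 19/28 = 67.9%, the annual plan 111/192 = 57.8% → the Premium plan
Affiliate: the Premium plan 87/247 = 35.2%, the annual plan 4/15 = 26.7% → the Premium plan
Referral: the Premium plan 69/111 = 62.2%, the annual plan 44/92 = 47.8% → the Premium plan
Overall: the Premium plan 204/459 = 44.4%, the annual plan 180/359 = 50.1% → the annual plan
The Premium plan wins each signup group but the annual plan wins overall — the comparison reverses. The Premium plan's customers skew toward affiliate, which has a lower base rate.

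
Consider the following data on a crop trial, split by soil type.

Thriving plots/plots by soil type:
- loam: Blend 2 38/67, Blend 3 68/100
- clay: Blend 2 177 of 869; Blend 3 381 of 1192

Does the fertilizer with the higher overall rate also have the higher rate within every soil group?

Yes

Loam: Blend 2 38/67 = 56.7%, Blend 3 68/100 = 68.0% → Blend 3
Clay: Blend 2 177/869 = 20.4%, Blend 3 381/1192 = 32.0% → Blend 3
Overall: Blend 2 215/936 = 23.0%, Blend 3 449/1292 = 34.8% → Blend 3
Blend 3 wins overall and in every soil group — no reversal.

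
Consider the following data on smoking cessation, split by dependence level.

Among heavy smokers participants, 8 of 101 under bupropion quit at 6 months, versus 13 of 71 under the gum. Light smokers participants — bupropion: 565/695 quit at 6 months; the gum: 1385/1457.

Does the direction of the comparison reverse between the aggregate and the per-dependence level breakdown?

Heavy smokers: bupropion 8/101 = 7.9%, the gum 13/71 = 18.3% → the gum
Light smokers: bupropion 565/695 = 81.3%, the gum 1385/1457 = 95.1% → the gum
Overall: bupropion 573/796 = 72.0%, the gum 1398/1528 = 91.5% → the gum
The gum wins overall and in every dependence group — no reversal.

No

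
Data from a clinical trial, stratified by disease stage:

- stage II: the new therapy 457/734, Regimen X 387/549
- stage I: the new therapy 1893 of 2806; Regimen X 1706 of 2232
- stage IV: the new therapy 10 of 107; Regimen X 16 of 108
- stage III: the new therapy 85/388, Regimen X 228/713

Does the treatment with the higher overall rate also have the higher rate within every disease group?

Yes

Stage II: the new therapy 457/734 = 62.3%, Regimen X 387/549 = 70.5% → Regimen X
Stage I: the new therapy 1893/2806 = 67.5%, Regimen X 1706/2232 = 76.4% → Regimen X
Stage IV: the new therapy 10/107 = 9.3%, Regimen X 16/108 = 14.8% → Regimen X
Stage III: the new therapy 85/388 = 21.9%, Regimen X 228/713 = 32.0% → Regimen X
Overall: the new therapy 2445/4035 = 60.6%, Regimen X 2337/3602 = 64.9% → Regimen X
Regimen X wins overall and in every disease group — no reversal.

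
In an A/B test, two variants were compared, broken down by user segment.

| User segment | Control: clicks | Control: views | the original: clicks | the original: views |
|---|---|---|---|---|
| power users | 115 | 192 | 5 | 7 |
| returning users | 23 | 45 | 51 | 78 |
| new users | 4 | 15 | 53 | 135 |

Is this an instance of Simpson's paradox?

Yes

Power users: Control 115/192 = 59.9%, the original 5/7 = 71.4% → the original
Returning users: Control 23/45 = 51.1%, the original 51/78 = 65.4% → the original
New users: Control 4/15 = 26.7%, the original 53/135 = 39.3% → the original
Overall: Control 142/252 = 56.3%, the original 109/220 = 49.5% → Control
The original wins each user group but Control wins overall — the comparison reverses. The original's views skew toward new users, which has a lower base rate.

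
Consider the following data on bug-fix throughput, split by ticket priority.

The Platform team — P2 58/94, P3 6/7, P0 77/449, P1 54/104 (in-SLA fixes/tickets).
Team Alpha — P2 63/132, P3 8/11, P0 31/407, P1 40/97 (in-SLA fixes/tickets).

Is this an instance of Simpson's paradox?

No

P2: the Platform team 58/94 = 61.7%, Team Alpha 63/132 = 47.7% → the Platform team
P3: the Platform team 6/7 = 85.7%, Team Alpha 8/11 = 72.7% → the Platform team
P0: the Platform team 77/449 = 17.1%, Team Alpha 31/407 = 7.6% → the Platform team
P1: the Platform team 54/104 = 51.9%, Team Alpha 40/97 = 41.2% → the Platform team
Overall: the Platform team 195/654 = 29.8%, Team Alpha 142/647 = 21.9% → the Platform team
The Platform team wins overall and in every ticket group — no reversal.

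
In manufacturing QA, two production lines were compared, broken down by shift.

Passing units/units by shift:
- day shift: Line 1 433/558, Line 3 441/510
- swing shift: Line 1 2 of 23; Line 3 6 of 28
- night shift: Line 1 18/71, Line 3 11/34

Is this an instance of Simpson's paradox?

No

Day shift: Line 1 433/558 = 77.6%, Line 3 441/510 = 86.5% → Line 3
Swing shift: Line 1 2/23 = 8.7%, Line 3 6/28 = 21.4% → Line 3
Night shift: Line 1 18/71 = 25.4%, Line 3 11/34 = 32.4% → Line 3
Overall: Line 1 453/652 = 69.5%, Line 3 458/572 = 80.1% → Line 3
Line 3 wins overall and in every shift group — no reversal.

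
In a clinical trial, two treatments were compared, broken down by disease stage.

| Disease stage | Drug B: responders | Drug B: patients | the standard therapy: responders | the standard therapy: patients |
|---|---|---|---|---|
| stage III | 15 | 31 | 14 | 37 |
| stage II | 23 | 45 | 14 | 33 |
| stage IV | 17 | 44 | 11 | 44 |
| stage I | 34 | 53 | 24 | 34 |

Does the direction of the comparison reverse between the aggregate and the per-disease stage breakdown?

No

Stage III: Drug B 15/31 = 48.4%, the standard therapy 14/37 = 37.8% → Drug B
Stage II: Drug B 23/45 = 51.1%, the standard therapy 14/33 = 42.4% → Drug B
Stage IV: Drug B 17/44 = 38.6%, the standard therapy 11/44 = 25.0% → Drug B
Stage I: Drug B 34/53 = 64.2%, the standard therapy 24/34 = 70.6% → the standard therapy
Overall: Drug B 89/173 = 51.4%, the standard therapy 63/148 = 42.6% → Drug B
Neither sweeps: Drug B wins 3 of 4 groups, the standard therapy wins 1. Drug B wins overall but not every group — no Simpson reversal.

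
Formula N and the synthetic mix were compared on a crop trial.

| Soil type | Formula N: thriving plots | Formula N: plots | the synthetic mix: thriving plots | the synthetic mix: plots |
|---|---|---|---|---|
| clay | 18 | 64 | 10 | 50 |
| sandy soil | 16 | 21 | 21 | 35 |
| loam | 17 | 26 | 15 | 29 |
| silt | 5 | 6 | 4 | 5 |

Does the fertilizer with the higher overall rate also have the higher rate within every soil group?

Yes

Clay: Formula N 18/64 = 28.1%, the synthetic mix 10/50 = 20.0% → Formula N
Sandy soil: Formula N 16/21 = 76.2%, the synthetic mix 21/35 = 60.0% → Formula N
Loam: Formula N 17/26 = 65.4%, the synthetic mix 15/29 = 51.7% → Formula N
Silt: Formula N 5/6 = 83.3%, the synthetic mix 4/5 = 80.0% → Formula N
Overall: Formula N 56/117 = 47.9%, the synthetic mix 50/119 = 42.0% → Formula N
Formula N wins overall and in every soil group — no reversal.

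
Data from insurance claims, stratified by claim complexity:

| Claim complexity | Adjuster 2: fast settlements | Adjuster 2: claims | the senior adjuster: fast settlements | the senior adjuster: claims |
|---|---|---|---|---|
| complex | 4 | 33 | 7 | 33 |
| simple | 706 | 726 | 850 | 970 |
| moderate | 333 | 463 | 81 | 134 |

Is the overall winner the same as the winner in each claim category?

No

Complex: Adjuster 2 4/33 = 12.1%, the senior adjuster 7/33 = 21.2% → the senior adjuster
Simple: Adjuster 2 706/726 = 97.2%, the senior adjuster 850/970 = 87.6% → Adjuster 2
Moderate: Adjuster 2 333/463 = 71.9%, the senior adjuster 81/134 = 60.4% → Adjuster 2
Overall: Adjuster 2 1043/1222 = 85.4%, the senior adjuster 938/1137 = 82.5% → Adjuster 2
Neither sweeps: Adjuster 2 wins 2 of 3 groups, the senior adjuster wins 1. Adjuster 2 wins overall but not every group — no Simpson reversal.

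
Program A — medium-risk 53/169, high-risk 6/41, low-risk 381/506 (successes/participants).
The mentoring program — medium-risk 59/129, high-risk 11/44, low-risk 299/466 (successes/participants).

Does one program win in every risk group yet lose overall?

No

Medium-risk: Program A 53/169 = 31.4%, the mentoring program 59/129 = 45.7% → the mentoring program
High-risk: Program A 6/41 = 14.6%, the mentoring program 11/44 = 25.0% → the mentoring program
Low-risk: Program A 381/506 = 75.3%, the mentoring program 299/466 = 64.2% → Program A
Overall: Program A 440/716 = 61.5%, the mentoring program 369/639 = 57.7% → Program A
Neither sweeps: Program A wins 1 of 3 groups, the mentoring program wins 2. Program A wins overall but not every group — no Simpson reversal.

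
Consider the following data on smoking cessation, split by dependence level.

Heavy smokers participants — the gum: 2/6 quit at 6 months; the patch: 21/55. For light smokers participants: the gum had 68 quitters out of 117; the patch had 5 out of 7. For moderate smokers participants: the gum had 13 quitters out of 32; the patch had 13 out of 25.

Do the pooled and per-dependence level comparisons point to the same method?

Heavy smokers: the gum 2/6 = 33.3%, the patch 21/55 = 38.2% → the patch
Light smokers: the gum 68/117 = 58.1%, the patch 5/7 = 71.4% → the patch
Moderate smokers: the gum 13/32 = 40.6%, the patch 13/25 = 52.0% → the patch
Overall: the gum 83/155 = 53.5%, the patch 39/87 = 44.8% → the gum
The patch wins each dependence group but the gum wins overall — the comparison reverses. The patch's participants skew toward heavy smokers, which has a lower base rate.

No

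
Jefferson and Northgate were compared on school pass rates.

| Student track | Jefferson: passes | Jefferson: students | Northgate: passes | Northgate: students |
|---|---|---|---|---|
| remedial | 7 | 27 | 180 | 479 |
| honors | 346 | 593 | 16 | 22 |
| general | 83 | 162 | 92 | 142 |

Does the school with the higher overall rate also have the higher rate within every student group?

Remedial: Jefferson 7/27 = 25.9%, Northgate 180/479 = 37.6% → Northgate
Honors: Jefferson 346/593 = 58.3%, Northgate 16/22 = 72.7% → Northgate
General: Jefferson 83/162 = 51.2%, Northgate 92/142 = 64.8% → Northgate
Overall: Jefferson 436/782 = 55.8%, Northgate 288/643 = 44.8% → Jefferson
Northgate wins each student group but Jefferson wins overall — the comparison reverses. Northgate's students skew toward remedial, which has a lower base rate.

No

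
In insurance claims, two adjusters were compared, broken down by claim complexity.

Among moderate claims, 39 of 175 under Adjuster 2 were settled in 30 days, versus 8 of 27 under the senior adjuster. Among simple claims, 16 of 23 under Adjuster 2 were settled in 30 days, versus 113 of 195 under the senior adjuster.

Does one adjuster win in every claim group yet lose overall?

Moderate: Adjuster 2 39/175 = 22.3%, the senior adjuster 8/27 = 29.6% → the senior adjuster
Simple: Adjuster 2 16/23 = 69.6%, the senior adjuster 113/195 = 57.9% → Adjuster 2
Overall: Adjuster 2 55/198 = 27.8%, the senior adjuster 121/222 = 54.5% → the senior adjuster
Neither sweeps: Adjuster 2 wins 1 of 2 groups, the senior adjuster wins 1. The senior adjuster wins overall but not every group — no Simpson reversal.

No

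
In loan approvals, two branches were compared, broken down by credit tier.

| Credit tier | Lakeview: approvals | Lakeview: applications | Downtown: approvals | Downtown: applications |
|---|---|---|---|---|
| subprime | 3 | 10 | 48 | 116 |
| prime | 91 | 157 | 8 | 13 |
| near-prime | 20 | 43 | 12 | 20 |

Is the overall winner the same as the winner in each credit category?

No

Subprime: Lakeview 3/10 = 30.0%, Downtown 48/116 = 41.4% → Downtown
Prime: Lakeview 91/157 = 58.0%, Downtown 8/13 = 61.5% → Downtown
Near-prime: Lakeview 20/43 = 46.5%, Downtown 12/20 = 60.0% → Downtown
Overall: Lakeview 114/210 = 54.3%, Downtown 68/149 = 45.6% → Lakeview
Downtown wins each credit group but Lakeview wins overall — the comparison reverses. Downtown's applications skew toward subprime, which has a lower base rate.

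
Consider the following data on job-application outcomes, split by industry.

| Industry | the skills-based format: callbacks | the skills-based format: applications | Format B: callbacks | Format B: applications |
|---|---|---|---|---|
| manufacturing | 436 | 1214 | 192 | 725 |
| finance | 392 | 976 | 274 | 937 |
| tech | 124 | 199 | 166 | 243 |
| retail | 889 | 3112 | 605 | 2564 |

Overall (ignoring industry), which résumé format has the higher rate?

Manufacturing: the skills-based format 436/1214 = 35.9%, Format B 192/725 = 26.5% → the skills-based format
Finance: the skills-based format 392/976 = 40.2%, Format B 274/937 = 29.2% → the skills-based format
Tech: the skills-based format 124/199 = 62.3%, Format B 166/243 = 68.3% → Format B
Retail: the skills-based format 889/3112 = 28.6%, Format B 605/2564 = 23.6% → the skills-based format
Overall: the skills-based format 1841/5501 = 33.5%, Format B 1237/4469 = 27.7% → the skills-based format
(Neither sweeps every industry group, but the skills-based format has the higher pooled rate.)

the skills-based format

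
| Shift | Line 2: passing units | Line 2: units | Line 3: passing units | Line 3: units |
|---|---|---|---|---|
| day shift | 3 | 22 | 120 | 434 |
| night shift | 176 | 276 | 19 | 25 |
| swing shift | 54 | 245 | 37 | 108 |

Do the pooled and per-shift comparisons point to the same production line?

No

Day shift: Line 2 3/22 = 13.6%, Line 3 120/434 = 27.6% → Line 3
Night shift: Line 2 176/276 = 63.8%, Line 3 19/25 = 76.0% → Line 3
Swing shift: Line 2 54/245 = 22.0%, Line 3 37/108 = 34.3% → Line 3
Overall: Line 2 233/543 = 42.9%, Line 3 176/567 = 31.0% → Line 2
Line 3 wins each shift group but Line 2 wins overall — the comparison reverses. Line 3's units skew toward day shift, which has a lower base rate.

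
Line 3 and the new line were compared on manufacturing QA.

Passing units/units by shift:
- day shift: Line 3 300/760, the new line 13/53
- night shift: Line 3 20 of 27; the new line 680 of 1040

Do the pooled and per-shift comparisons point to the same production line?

No

Day shift: Line 3 300/760 = 39.5%, the new line 13/53 = 24.5% → Line 3
Night shift: Line 3 20/27 = 74.1%, the new line 680/1040 = 65.4% → Line 3
Overall: Line 3 320/787 = 40.7%, the new line 693/1093 = 63.4% → the new line
Line 3 wins each shift group but the new line wins overall — the comparison reverses. Line 3's units skew toward day shift, which has a lower base rate.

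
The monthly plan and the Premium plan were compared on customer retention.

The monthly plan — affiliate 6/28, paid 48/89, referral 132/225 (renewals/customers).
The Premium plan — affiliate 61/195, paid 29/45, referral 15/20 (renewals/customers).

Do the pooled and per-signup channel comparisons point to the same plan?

No

Affiliate: the monthly plan 6/28 = 21.4%, the Premium plan 61/195 = 31.3% → the Premium plan
Paid: the monthly plan 48/89 = 53.9%, the Premium plan 29/45 = 64.4% → the Premium plan
Referral: the monthly plan 132/225 = 58.7%, the Premium plan 15/20 = 75.0% → the Premium plan
Overall: the monthly plan 186/342 = 54.4%, the Premium plan 105/260 = 40.4% → the monthly plan
The Premium plan wins each signup group but the monthly plan wins overall — the comparison reverses. The Premium plan's customers skew toward affiliate, which has a lower base rate.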